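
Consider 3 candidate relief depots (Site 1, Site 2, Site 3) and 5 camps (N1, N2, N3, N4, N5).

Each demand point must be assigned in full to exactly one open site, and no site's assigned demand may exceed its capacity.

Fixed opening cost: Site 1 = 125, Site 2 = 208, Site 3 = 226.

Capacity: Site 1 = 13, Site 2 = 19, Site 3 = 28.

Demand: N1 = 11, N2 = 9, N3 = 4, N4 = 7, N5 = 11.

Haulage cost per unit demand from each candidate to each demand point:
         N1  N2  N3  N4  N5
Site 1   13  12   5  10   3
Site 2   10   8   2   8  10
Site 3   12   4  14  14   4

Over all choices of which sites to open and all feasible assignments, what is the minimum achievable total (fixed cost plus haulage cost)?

730

Open {Site 2, Site 3}; cheapest assignment that respects the capacities:
  Site 2 (cap 19, load 15): N1, N3 — cost 11×10 + 4×2 = 118
  Site 3 (cap 28, load 27): N2, N4, N5 — cost 9×4 + 7×14 + 11×4 = 178
  Shipping 296, fixed 434 → total 730.
  Any other capacity-feasible assignment to {Site 2, Site 3} ships for at least 296.
Compare {Site 1, Site 2, Site 3}: its best feasible assignment gives total 824.
Every other set of open sites that can feasibly serve all demand totals ≥ 824 even under its best assignment. Minimum: 730.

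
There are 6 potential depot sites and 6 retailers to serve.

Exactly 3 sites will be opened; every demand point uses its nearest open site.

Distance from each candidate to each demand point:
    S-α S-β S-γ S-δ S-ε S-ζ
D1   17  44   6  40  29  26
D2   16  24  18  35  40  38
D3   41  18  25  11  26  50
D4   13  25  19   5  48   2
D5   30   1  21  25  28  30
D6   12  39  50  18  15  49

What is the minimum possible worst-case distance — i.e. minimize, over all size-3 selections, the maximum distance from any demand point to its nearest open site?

19

Open {D3, D4, D6}.
  Farthest demand point is S-γ at distance 19 (to D4); all others are ≤ 19.
With {D4, D5, D6} the worst case is 19.
With {D2, D4, D6} the worst case is 24.
No size-3 selection achieves below 19.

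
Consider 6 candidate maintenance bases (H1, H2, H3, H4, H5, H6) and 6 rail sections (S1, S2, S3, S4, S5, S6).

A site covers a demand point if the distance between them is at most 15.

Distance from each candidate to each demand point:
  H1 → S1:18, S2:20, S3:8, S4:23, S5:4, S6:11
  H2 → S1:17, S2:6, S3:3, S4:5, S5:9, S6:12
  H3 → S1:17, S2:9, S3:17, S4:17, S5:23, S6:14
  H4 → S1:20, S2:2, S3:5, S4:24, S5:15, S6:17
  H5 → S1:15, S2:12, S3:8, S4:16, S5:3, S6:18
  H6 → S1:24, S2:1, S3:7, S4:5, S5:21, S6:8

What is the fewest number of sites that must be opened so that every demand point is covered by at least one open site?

Coverage sets (demand points within 15 of each site):
  H1: {S3, S5, S6}
  H2: {S2, S3, S4, S5, S6}
  H3: {S2, S6}
  H4: {S2, S3, S5}
  H5: {S1, S2, S3, S5}
  H6: {S2, S3, S4, S6}
No single site covers all 6 demand points.
But {H2, H5} covers everything, so the minimum is 2.

2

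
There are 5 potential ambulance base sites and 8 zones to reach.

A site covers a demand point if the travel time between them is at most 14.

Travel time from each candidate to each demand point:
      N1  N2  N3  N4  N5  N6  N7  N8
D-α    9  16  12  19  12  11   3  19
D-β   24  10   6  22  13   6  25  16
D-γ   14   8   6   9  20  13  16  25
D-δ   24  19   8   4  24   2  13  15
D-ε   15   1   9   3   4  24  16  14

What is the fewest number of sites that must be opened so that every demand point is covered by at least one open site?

2

Coverage sets (demand points within 14 of each site):
  D-α: {N1, N3, N5, N6, N7}
  D-β: {N2, N3, N5, N6}
  D-γ: {N1, N2, N3, N4, N6}
  D-δ: {N3, N4, N6, N7}
  D-ε: {N2, N3, N4, N5, N8}
No single site covers all 8 demand points.
But {D-α, D-ε} covers everything, so the minimum is 2.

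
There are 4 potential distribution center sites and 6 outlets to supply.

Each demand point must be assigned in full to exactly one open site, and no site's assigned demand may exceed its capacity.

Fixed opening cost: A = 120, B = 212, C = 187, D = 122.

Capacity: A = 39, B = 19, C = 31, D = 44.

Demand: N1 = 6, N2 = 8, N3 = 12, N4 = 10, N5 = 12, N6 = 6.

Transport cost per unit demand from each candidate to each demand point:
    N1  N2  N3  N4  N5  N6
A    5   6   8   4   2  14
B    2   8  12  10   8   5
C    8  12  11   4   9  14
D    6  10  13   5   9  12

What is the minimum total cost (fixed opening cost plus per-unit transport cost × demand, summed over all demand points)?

Open {A, D}; cheapest assignment that respects the capacities:
  A (cap 39, load 38): N1, N2, N3, N5 — cost 6×5 + 8×6 + 12×8 + 12×2 = 198
  D (cap 44, load 16): N4, N6 — cost 10×5 + 6×12 = 122
  Shipping 320, fixed 242 → total 562.
  Any other capacity-feasible assignment to {A, D} ships for at least 320.
Compare {A, C}: its best feasible assignment gives total 629.
Compare {A, B}: its best feasible assignment gives total 648.
Every other set of open sites that can feasibly serve all demand totals ≥ 629 even under its best assignment. Minimum: 562.

562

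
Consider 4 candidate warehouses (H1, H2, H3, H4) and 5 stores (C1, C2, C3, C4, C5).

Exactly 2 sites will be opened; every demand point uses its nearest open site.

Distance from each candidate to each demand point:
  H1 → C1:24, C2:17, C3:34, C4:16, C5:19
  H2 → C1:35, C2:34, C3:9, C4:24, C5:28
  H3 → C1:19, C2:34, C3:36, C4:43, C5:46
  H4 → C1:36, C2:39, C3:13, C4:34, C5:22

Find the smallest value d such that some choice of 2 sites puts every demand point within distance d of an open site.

24

Open {H1, H2}.
  Farthest demand point is C1 at distance 24 (to H1); all others are ≤ 24.
With {H1, H4} the worst case is 24.
With {H1, H3} the worst case is 34.
No size-2 selection achieves below 24.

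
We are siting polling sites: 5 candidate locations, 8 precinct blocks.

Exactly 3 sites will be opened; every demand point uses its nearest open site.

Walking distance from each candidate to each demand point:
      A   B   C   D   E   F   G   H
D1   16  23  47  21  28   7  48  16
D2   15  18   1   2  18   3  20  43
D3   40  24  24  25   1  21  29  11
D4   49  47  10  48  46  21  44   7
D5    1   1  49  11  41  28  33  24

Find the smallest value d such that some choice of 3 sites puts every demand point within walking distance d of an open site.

Open {D1, D2, D3}.
  Farthest demand point is G at walking distance 20 (to D2); all others are ≤ 20.
With {D1, D2, D4} the worst case is 20.
With {D1, D2, D5} the worst case is 20.
No size-3 selection achieves below 20.

20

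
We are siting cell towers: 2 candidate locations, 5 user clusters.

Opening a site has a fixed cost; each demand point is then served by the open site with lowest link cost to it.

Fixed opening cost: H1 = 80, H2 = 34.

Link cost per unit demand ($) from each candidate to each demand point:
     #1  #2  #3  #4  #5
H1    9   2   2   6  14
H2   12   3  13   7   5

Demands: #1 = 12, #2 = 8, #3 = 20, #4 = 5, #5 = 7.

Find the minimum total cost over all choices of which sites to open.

Open {H1, H2}: assign each demand point to its cheapest open site.
  #1→H1 12×9=108, #2→H1 8×2=16, #3→H1 20×2=40, #4→H1 5×6=30, #5→H2 7×5=35
  link cost 229, fixed 114 → total 343.
Compare {H1}: link cost 292 + fixed 80 = 372.
Compare {H2}: link cost 498 + fixed 34 = 532.

343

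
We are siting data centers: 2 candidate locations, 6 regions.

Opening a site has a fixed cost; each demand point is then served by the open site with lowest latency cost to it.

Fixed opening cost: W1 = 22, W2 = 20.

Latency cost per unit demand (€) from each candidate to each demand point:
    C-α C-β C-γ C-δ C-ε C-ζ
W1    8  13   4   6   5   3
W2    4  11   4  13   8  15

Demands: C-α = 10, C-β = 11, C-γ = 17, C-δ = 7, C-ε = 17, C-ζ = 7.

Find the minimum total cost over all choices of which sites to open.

Open {W1, W2}: assign each demand point to its cheapest open site.
  C-α→W2 10×4=40, C-β→W2 11×11=121, C-γ→W1 17×4=68, C-δ→W1 7×6=42, C-ε→W1 17×5=85, C-ζ→W1 7×3=21
  latency cost 377, fixed 42 → total 419.
Compare {W1}: latency cost 439 + fixed 22 = 461.
Compare {W2}: latency cost 561 + fixed 20 = 581.

419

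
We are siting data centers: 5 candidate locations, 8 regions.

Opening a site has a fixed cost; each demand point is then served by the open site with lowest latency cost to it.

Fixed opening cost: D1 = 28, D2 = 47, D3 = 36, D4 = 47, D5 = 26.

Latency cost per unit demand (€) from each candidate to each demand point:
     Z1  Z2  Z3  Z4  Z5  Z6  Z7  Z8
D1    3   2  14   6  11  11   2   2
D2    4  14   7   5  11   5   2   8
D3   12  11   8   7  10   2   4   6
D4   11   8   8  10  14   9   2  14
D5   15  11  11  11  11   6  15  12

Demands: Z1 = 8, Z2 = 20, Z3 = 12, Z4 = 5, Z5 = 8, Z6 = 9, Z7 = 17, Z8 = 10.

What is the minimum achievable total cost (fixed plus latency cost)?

406

Open {D1, D3}: assign each demand point to its cheapest open site.
  Z1→D1 8×3=24, Z2→D1 20×2=40, Z3→D3 12×8=96, Z4→D1 5×6=30, Z5→D3 8×10=80, Z6→D3 9×2=18, Z7→D1 17×2=34, Z8→D1 10×2=20
  latency cost 342, fixed 64 → total 406.
Compare {D1, D3, D5}: latency cost 342 + fixed 90 = 432.
Compare {D1, D2}: latency cost 360 + fixed 75 = 435.
Compare {D1, D2, D3}: latency cost 325 + fixed 111 = 436.
All other subsets cost ≥ 432. Minimum total cost: 406.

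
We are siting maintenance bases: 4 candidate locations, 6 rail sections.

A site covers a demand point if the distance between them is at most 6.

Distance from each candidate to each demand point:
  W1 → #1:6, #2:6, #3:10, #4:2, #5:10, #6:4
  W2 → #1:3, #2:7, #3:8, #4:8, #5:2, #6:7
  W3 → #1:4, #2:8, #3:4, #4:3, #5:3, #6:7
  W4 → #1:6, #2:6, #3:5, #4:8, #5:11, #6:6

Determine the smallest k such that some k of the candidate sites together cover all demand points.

Coverage sets (demand points within 6 of each site):
  W1: {#1, #2, #4, #6}
  W2: {#1, #5}
  W3: {#1, #3, #4, #5}
  W4: {#1, #2, #3, #6}
No single site covers all 6 demand points.
But {W1, W3} covers everything, so the minimum is 2.

2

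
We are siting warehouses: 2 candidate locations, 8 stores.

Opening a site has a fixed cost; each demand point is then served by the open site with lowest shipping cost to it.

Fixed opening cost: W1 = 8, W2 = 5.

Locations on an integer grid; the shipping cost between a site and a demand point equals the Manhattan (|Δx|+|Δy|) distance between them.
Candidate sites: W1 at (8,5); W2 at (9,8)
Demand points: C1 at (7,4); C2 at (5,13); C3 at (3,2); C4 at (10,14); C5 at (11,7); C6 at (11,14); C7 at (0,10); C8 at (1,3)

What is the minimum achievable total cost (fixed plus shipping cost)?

70

Open {W1, W2}: assign each demand point to its cheapest open site.
  C1→W1 2, C2→W2 9, C3→W1 8, C4→W2 7, C5→W2 3, C6→W2 8, C7→W2 11, C8→W1 9
  shipping cost 57, fixed 13 → total 70.
Compare {W2}: shipping cost 69 + fixed 5 = 74.
Compare {W1}: shipping cost 71 + fixed 8 = 79.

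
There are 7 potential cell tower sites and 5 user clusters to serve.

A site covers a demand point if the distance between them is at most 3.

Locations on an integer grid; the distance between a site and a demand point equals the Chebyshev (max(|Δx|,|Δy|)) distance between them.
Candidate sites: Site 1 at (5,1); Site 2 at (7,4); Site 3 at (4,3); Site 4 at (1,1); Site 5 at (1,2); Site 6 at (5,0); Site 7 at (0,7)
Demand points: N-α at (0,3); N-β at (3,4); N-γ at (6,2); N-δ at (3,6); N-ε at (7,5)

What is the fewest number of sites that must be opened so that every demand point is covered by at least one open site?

2

Coverage sets (demand points within 3 of each site):
  Site 1: {N-β, N-γ}
  Site 2: {N-γ, N-ε}
  Site 3: {N-β, N-γ, N-δ, N-ε}
  Site 4: {N-α, N-β}
  Site 5: {N-α, N-β}
  Site 6: {N-γ}
  Site 7: {N-β, N-δ}
No single site covers all 5 demand points.
But {Site 3, Site 4} covers everything, so the minimum is 2.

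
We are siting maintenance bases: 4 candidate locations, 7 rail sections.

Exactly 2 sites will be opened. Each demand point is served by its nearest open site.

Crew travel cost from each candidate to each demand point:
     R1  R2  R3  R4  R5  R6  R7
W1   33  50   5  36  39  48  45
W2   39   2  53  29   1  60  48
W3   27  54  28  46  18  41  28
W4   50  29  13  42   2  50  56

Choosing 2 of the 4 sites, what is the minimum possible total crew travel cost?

156

Open {W2, W3}.
  R1→W3 27, R2→W2 2, R3→W3 28, R4→W2 29, R5→W2 1, R6→W3 41, R7→W3 28  ⇒ total 156.
Compare {W1, W2}: total 163.
Compare {W2, W4}: total 182.
No size-2 selection does better; minimum is 156.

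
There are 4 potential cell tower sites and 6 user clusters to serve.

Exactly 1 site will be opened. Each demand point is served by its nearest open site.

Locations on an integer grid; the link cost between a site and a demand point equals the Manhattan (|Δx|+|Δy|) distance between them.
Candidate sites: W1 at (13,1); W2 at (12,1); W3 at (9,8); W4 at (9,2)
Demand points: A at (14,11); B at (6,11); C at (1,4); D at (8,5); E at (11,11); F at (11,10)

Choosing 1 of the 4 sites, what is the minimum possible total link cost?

Open {W3}.
  A→W3 8, B→W3 6, C→W3 12, D→W3 4, E→W3 5, F→W3 4  ⇒ total 39.
Compare {W4}: total 61.
Compare {W2}: total 71.
No size-1 selection does better; minimum is 39.

39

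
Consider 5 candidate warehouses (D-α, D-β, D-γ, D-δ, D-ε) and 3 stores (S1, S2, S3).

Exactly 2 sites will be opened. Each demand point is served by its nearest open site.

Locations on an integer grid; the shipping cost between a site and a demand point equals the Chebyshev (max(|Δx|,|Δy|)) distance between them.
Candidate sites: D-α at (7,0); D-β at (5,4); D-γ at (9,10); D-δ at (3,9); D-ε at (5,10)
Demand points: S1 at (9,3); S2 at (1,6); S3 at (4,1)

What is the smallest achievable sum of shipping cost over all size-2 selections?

9

Open {D-α, D-δ}.
  S1→D-α 3, S2→D-δ 3, S3→D-α 3  ⇒ total 9.
Compare {D-α, D-β}: total 10.
Compare {D-α, D-ε}: total 10.
No size-2 selection does better; minimum is 9.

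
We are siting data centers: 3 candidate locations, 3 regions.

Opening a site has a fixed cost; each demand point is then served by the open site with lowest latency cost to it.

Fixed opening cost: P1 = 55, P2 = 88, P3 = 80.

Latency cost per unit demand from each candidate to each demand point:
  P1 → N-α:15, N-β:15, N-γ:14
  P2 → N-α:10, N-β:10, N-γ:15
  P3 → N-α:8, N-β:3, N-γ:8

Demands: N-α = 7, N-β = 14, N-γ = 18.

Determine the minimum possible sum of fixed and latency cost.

Open {P3}: assign each demand point to its cheapest open site.
  N-α→P3 7×8=56, N-β→P3 14×3=42, N-γ→P3 18×8=144
  latency cost 242, fixed 80 → total 322.
Compare {P1, P3}: latency cost 242 + fixed 135 = 377.
Compare {P2, P3}: latency cost 242 + fixed 168 = 410.
Compare {P1, P2, P3}: latency cost 242 + fixed 223 = 465.
All other subsets cost ≥ 377. Minimum total cost: 322.

322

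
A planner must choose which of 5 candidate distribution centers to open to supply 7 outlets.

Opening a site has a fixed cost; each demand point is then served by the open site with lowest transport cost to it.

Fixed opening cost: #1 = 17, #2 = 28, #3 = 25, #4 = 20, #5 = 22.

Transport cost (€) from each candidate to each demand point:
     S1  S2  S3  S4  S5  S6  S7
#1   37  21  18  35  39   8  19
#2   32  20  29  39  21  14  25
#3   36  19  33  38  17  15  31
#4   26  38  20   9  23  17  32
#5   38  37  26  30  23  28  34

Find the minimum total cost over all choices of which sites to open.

161

Open {#1, #4}: assign each demand point to its cheapest open site.
  S1→#4 26, S2→#1 21, S3→#1 18, S4→#4 9, S5→#4 23, S6→#1 8, S7→#1 19
  transport cost 124, fixed 37 → total 161.
Compare {#1, #3, #4}: transport cost 116 + fixed 62 = 178.
Compare {#3, #4}: transport cost 137 + fixed 45 = 182.
Compare {#2, #4}: transport cost 135 + fixed 48 = 183.
All other subsets cost ≥ 178. Minimum total cost: 161.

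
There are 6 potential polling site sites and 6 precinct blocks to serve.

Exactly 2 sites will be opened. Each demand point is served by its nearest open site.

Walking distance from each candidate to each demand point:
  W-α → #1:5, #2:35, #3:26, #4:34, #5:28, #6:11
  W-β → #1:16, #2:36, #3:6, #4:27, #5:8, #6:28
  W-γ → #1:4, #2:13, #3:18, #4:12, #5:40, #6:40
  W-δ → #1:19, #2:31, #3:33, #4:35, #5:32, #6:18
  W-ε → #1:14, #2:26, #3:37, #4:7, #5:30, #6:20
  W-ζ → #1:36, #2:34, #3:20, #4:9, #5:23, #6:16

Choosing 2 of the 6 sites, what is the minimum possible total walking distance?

71

Open {W-β, W-γ}.
  #1→W-γ 4, #2→W-γ 13, #3→W-β 6, #4→W-γ 12, #5→W-β 8, #6→W-β 28  ⇒ total 71.
Compare {W-β, W-ε}: total 81.
Compare {W-γ, W-ζ}: total 83.
No size-2 selection does better; minimum is 71.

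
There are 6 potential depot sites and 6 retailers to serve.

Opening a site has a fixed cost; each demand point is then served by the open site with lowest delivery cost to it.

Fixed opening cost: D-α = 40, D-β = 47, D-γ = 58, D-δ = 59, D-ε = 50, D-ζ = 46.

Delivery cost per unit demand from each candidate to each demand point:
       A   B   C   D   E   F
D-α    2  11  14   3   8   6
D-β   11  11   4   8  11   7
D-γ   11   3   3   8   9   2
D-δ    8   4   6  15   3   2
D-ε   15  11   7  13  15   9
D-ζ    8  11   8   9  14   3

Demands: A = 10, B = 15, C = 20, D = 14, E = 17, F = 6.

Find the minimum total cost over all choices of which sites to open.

Open {D-α, D-γ, D-δ}: assign each demand point to its cheapest open site.
  A→D-α 10×2=20, B→D-γ 15×3=45, C→D-γ 20×3=60, D→D-α 14×3=42, E→D-δ 17×3=51, F→D-γ 6×2=12
  delivery cost 230, fixed 157 → total 387.
Compare {D-α, D-δ}: delivery cost 305 + fixed 99 = 404.
Compare {D-α, D-β, D-δ}: delivery cost 265 + fixed 146 = 411.
Compare {D-α, D-γ}: delivery cost 315 + fixed 98 = 413.
All other subsets cost ≥ 404. Minimum total cost: 387.

387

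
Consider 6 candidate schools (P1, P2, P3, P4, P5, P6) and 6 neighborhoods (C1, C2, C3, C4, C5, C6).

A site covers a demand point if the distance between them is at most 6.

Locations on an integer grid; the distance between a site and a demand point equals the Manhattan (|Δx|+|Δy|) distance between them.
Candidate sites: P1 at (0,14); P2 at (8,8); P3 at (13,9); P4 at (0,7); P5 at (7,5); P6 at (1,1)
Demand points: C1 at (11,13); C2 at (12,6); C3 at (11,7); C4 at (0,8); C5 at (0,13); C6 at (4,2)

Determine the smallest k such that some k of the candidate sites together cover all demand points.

Coverage sets (demand points within 6 of each site):
  P1: {C4, C5}
  P2: {C2, C3}
  P3: {C1, C2, C3}
  P4: {C4, C5}
  P5: {C2, C3, C6}
  P6: {C6}
No 2 sites suffice: every size-2 union leaves at least one demand point uncovered.
But {P1, P3, P5} covers everything, so the minimum is 3.

3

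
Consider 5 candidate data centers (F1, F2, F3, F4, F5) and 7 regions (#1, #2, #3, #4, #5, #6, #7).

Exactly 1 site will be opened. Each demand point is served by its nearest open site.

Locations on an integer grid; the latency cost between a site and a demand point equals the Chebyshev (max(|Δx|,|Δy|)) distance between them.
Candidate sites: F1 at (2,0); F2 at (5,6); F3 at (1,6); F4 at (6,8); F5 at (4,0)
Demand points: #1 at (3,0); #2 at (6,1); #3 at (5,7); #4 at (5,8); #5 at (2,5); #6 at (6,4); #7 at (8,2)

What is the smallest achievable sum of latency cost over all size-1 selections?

Open {F2}.
  #1→F2 6, #2→F2 5, #3→F2 1, #4→F2 2, #5→F2 3, #6→F2 2, #7→F2 4  ⇒ total 23.
Compare {F4}: total 31.
Compare {F5}: total 31.
No size-1 selection does better; minimum is 23.

23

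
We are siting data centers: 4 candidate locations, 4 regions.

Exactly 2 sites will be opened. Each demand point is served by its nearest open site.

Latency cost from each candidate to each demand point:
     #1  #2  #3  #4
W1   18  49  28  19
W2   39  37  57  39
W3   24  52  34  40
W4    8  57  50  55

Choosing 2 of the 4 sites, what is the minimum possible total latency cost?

Open {W1, W2}.
  #1→W1 18, #2→W2 37, #3→W1 28, #4→W1 19  ⇒ total 102.
Compare {W1, W4}: total 104.
Compare {W1, W3}: total 114.
No size-2 selection does better; minimum is 102.

102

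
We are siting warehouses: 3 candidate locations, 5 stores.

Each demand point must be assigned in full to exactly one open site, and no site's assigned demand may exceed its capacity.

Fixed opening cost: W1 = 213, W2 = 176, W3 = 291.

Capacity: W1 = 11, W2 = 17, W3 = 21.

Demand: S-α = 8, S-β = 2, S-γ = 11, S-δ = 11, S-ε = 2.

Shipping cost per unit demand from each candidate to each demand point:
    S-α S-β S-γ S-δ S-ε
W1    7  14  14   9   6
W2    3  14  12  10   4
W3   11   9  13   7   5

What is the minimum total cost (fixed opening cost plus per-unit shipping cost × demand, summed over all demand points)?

Open {W2, W3}; cheapest assignment that respects the capacities:
  W2 (cap 17, load 13): S-γ, S-ε — cost 11×12 + 2×4 = 140
  W3 (cap 21, load 21): S-α, S-β, S-δ — cost 8×11 + 2×9 + 11×7 = 183
  Shipping 323, fixed 467 → total 790.
  Any other capacity-feasible assignment to {W2, W3} ships for at least 323.
Compare {W1, W2, W3}: its best feasible assignment gives total 961.
Every other set of open sites that can feasibly serve all demand totals ≥ 961 even under its best assignment. Minimum: 790.

790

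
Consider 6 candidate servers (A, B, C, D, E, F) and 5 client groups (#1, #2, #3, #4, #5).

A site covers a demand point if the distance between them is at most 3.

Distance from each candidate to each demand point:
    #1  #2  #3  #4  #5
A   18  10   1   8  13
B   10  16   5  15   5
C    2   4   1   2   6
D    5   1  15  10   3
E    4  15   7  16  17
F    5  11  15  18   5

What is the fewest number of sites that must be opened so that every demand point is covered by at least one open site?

Coverage sets (demand points within 3 of each site):
  A: {#3}
  B: {}
  C: {#1, #3, #4}
  D: {#2, #5}
  E: {}
  F: {}
No single site covers all 5 demand points.
But {C, D} covers everything, so the minimum is 2.

2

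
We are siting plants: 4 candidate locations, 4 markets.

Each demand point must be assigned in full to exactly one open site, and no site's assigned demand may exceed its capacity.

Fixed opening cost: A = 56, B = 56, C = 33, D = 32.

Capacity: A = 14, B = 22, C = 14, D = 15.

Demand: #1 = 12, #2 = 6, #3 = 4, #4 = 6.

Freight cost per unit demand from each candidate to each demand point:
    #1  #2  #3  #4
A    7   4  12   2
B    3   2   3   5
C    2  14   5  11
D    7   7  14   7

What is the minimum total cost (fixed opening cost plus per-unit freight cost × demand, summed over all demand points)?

167

Open {B, C}; cheapest assignment that respects the capacities:
  B (cap 22, load 16): #2, #3, #4 — cost 6×2 + 4×3 + 6×5 = 54
  C (cap 14, load 12): #1 — cost 12×2 = 24
  Shipping 78, fixed 89 → total 167.
  Any other capacity-feasible assignment to {B, C} ships for at least 78.
Compare {A, B}: its best feasible assignment gives total 184.
Compare {B, D}: its best feasible assignment gives total 190.
Every other set of open sites that can feasibly serve all demand totals ≥ 184 even under its best assignment. Minimum: 167.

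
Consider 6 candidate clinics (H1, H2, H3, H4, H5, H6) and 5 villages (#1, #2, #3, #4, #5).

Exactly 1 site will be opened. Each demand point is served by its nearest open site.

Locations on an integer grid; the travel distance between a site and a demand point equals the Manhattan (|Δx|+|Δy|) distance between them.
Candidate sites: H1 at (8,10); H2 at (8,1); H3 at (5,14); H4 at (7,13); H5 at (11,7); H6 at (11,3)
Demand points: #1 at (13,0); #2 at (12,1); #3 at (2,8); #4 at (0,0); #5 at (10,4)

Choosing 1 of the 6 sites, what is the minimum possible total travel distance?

37

Open {H2}.
  #1→H2 6, #2→H2 4, #3→H2 13, #4→H2 9, #5→H2 5  ⇒ total 37.
Compare {H6}: total 38.
Compare {H5}: total 48.
No size-1 selection does better; minimum is 37.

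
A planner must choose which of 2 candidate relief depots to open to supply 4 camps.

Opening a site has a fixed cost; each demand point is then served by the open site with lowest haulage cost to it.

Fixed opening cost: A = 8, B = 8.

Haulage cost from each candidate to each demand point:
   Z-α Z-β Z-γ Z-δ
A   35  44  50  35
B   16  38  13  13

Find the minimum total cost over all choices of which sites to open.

88

Open {B}: assign each demand point to its cheapest open site.
  Z-α→B 16, Z-β→B 38, Z-γ→B 13, Z-δ→B 13
  haulage cost 80, fixed 8 → total 88.
Compare {A, B}: haulage cost 80 + fixed 16 = 96.
Compare {A}: haulage cost 164 + fixed 8 = 172.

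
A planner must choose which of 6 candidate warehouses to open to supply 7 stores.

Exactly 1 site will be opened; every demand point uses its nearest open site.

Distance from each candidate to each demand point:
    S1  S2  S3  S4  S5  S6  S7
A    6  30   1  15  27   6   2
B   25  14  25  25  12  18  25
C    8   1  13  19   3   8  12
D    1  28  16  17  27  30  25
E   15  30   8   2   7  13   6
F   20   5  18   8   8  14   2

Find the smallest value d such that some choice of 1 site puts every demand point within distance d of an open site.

19

Open {C}.
  Farthest demand point is S4 at distance 19 (to C); all others are ≤ 19.
With {F} the worst case is 20.
With {B} the worst case is 25.
No size-1 selection achieves below 19.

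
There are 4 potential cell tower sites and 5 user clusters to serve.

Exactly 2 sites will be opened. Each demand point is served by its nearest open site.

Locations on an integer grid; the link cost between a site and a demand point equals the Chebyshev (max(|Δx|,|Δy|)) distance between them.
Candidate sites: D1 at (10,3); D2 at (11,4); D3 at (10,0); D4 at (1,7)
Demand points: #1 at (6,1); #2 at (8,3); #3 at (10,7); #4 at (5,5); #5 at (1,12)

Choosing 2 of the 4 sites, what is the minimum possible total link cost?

Open {D1, D4}.
  #1→D1 4, #2→D1 2, #3→D1 4, #4→D4 4, #5→D4 5  ⇒ total 19.
Compare {D2, D4}: total 20.
Compare {D1, D2}: total 23.
No size-2 selection does better; minimum is 19.

19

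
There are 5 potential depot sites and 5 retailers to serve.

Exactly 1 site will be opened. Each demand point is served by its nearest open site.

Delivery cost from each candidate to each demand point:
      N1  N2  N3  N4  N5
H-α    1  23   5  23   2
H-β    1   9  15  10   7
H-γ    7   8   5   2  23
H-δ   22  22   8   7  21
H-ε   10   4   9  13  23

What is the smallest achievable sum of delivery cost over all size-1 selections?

42

Open {H-β}.
  N1→H-β 1, N2→H-β 9, N3→H-β 15, N4→H-β 10, N5→H-β 7  ⇒ total 42.
Compare {H-γ}: total 45.
Compare {H-α}: total 54.
No size-1 selection does better; minimum is 42.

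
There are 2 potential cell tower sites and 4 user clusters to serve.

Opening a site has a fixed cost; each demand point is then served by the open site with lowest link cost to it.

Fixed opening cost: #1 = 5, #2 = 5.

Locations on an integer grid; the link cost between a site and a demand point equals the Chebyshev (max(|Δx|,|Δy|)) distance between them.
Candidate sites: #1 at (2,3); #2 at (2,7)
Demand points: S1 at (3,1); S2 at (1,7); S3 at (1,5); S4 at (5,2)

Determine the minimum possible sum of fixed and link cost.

16

Open {#1}: assign each demand point to its cheapest open site.
  S1→#1 2, S2→#1 4, S3→#1 2, S4→#1 3
  link cost 11, fixed 5 → total 16.
Compare {#1, #2}: link cost 8 + fixed 10 = 18.
Compare {#2}: link cost 14 + fixed 5 = 19.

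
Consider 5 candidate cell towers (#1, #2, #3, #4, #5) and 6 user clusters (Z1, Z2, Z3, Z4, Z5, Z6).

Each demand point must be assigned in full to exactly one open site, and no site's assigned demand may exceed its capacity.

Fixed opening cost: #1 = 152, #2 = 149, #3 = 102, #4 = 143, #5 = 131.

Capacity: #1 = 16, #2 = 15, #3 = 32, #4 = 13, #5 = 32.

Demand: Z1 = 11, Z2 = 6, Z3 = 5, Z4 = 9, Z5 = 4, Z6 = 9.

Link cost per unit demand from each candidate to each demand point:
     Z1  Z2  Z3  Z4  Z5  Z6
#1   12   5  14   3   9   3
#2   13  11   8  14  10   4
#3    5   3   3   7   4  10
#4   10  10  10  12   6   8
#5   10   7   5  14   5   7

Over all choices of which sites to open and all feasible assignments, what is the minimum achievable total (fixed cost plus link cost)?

Open {#1, #3}; cheapest assignment that respects the capacities:
  #1 (cap 16, load 15): Z2, Z6 — cost 6×5 + 9×3 = 57
  #3 (cap 32, load 29): Z1, Z3, Z4, Z5 — cost 11×5 + 5×3 + 9×7 + 4×4 = 149
  Shipping 206, fixed 254 → total 460.
  Any other capacity-feasible assignment to {#1, #3} ships for at least 206.
Compare {#3, #5}: its best feasible assignment gives total 467.
Compare {#2, #3}: its best feasible assignment gives total 478.
Every other set of open sites that can feasibly serve all demand totals ≥ 467 even under its best assignment. Minimum: 460.

460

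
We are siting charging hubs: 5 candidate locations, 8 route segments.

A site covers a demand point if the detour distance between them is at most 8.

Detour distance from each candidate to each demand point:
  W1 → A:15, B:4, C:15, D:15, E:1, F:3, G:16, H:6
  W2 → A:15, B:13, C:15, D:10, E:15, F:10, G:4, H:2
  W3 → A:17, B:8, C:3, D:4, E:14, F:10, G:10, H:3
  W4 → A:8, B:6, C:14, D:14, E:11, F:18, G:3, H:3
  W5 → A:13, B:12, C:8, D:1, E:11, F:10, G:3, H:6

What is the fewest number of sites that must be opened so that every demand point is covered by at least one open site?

3

Coverage sets (demand points within 8 of each site):
  W1: {B, E, F, H}
  W2: {G, H}
  W3: {B, C, D, H}
  W4: {A, B, G, H}
  W5: {C, D, G, H}
No 2 sites suffice: every size-2 union leaves at least one demand point uncovered.
But {W1, W3, W4} covers everything, so the minimum is 3.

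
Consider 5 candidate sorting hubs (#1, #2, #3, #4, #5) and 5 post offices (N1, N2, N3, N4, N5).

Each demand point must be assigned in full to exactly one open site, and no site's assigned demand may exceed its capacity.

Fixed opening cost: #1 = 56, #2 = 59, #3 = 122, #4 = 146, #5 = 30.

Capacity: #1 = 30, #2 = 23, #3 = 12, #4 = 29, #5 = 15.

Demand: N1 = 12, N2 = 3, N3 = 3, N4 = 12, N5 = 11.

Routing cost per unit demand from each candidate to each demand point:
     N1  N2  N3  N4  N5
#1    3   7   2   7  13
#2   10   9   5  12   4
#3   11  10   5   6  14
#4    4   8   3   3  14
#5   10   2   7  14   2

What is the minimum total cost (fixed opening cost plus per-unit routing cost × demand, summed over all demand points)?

Open {#1, #5}; cheapest assignment that respects the capacities:
  #1 (cap 30, load 27): N1, N3, N4 — cost 12×3 + 3×2 + 12×7 = 126
  #5 (cap 15, load 14): N2, N5 — cost 3×2 + 11×2 = 28
  Shipping 154, fixed 86 → total 240.
  Any other capacity-feasible assignment to {#1, #5} ships for at least 154.
Compare {#4, #5}: its best feasible assignment gives total 297.
Compare {#1, #2, #5}: its best feasible assignment gives total 299.
Every other set of open sites that can feasibly serve all demand totals ≥ 297 even under its best assignment. Minimum: 240.

240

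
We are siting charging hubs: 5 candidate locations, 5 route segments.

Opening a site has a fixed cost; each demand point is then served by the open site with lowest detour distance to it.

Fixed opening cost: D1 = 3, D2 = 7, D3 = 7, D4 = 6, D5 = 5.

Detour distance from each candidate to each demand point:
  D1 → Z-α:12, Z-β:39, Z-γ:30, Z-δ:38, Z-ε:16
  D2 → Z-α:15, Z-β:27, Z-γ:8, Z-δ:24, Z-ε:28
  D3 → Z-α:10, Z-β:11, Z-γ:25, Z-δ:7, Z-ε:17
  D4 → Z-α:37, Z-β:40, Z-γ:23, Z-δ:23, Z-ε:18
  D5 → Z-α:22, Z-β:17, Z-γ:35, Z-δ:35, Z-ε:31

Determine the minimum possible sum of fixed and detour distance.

67

Open {D2, D3}: assign each demand point to its cheapest open site.
  Z-α→D3 10, Z-β→D3 11, Z-γ→D2 8, Z-δ→D3 7, Z-ε→D3 17
  detour distance 53, fixed 14 → total 67.
Compare {D1, D2, D3}: detour distance 52 + fixed 17 = 69.
Compare {D2, D3, D5}: detour distance 53 + fixed 19 = 72.
Compare {D2, D3, D4}: detour distance 53 + fixed 20 = 73.
All other subsets cost ≥ 69. Minimum total cost: 67.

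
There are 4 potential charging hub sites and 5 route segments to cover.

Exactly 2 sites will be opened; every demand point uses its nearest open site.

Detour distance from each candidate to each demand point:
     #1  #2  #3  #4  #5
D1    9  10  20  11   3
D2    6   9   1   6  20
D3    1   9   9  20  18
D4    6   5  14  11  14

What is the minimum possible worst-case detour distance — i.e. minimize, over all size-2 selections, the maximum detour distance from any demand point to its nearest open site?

9

Open {D1, D2}.
  Farthest demand point is #2 at detour distance 9 (to D2); all others are ≤ 9.
With {D1, D3} the worst case is 11.
With {D1, D4} the worst case is 14.
No size-2 selection achieves below 9.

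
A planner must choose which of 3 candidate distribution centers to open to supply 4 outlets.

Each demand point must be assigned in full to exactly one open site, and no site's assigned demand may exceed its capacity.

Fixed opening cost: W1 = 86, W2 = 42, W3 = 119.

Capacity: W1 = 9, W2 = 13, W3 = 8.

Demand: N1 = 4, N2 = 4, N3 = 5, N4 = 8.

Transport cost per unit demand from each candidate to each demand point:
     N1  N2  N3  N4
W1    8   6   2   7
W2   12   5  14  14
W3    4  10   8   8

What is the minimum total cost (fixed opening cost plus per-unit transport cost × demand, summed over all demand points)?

Open {W1, W2}; cheapest assignment that respects the capacities:
  W1 (cap 9, load 9): N1, N3 — cost 4×8 + 5×2 = 42
  W2 (cap 13, load 12): N2, N4 — cost 4×5 + 8×14 = 132
  Shipping 174, fixed 128 → total 302.
  Any other capacity-feasible assignment to {W1, W2} ships for at least 174.
Compare {W2, W3}: its best feasible assignment gives total 363.
Compare {W1, W2, W3}: its best feasible assignment gives total 373.
Every other set of open sites that can feasibly serve all demand totals ≥ 363 even under its best assignment. Minimum: 302.

302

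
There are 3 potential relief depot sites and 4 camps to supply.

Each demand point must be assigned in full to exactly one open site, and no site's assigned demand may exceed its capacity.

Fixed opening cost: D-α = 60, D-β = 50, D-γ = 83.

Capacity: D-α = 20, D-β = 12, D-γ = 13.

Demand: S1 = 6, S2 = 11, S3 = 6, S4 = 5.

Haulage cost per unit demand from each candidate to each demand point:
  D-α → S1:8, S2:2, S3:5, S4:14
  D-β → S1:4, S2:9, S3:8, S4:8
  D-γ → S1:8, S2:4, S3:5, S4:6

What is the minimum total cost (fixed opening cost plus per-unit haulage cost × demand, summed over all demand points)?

226

Open {D-α, D-β}; cheapest assignment that respects the capacities:
  D-α (cap 20, load 17): S2, S3 — cost 11×2 + 6×5 = 52
  D-β (cap 12, load 11): S1, S4 — cost 6×4 + 5×8 = 64
  Shipping 116, fixed 110 → total 226.
  Any other capacity-feasible assignment to {D-α, D-β} ships for at least 116.
Compare {D-α, D-γ}: its best feasible assignment gives total 273.
Compare {D-α, D-β, D-γ}: its best feasible assignment gives total 299.
Every other set of open sites that can feasibly serve all demand totals ≥ 273 even under its best assignment. Minimum: 226.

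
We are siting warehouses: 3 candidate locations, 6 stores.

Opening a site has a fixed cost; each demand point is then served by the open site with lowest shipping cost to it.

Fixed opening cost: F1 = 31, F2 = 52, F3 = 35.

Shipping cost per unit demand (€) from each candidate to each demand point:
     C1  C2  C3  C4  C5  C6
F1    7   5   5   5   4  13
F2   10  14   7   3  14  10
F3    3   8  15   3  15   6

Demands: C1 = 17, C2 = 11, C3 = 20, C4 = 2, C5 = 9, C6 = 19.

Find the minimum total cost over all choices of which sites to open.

428

Open {F1, F3}: assign each demand point to its cheapest open site.
  C1→F3 17×3=51, C2→F1 11×5=55, C3→F1 20×5=100, C4→F3 2×3=6, C5→F1 9×4=36, C6→F3 19×6=114
  shipping cost 362, fixed 66 → total 428.
Compare {F1, F2, F3}: shipping cost 362 + fixed 118 = 480.
Compare {F1, F2}: shipping cost 506 + fixed 83 = 589.
Compare {F1}: shipping cost 567 + fixed 31 = 598.
All other subsets cost ≥ 480. Minimum total cost: 428.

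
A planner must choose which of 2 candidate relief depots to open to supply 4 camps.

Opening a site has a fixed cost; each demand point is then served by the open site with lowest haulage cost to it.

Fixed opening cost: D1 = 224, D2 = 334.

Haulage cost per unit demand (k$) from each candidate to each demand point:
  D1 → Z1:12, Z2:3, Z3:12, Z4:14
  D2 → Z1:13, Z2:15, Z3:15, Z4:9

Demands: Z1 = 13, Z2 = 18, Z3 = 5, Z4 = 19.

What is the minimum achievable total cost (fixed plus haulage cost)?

760

Open {D1}: assign each demand point to its cheapest open site.
  Z1→D1 13×12=156, Z2→D1 18×3=54, Z3→D1 5×12=60, Z4→D1 19×14=266
  haulage cost 536, fixed 224 → total 760.
Compare {D1, D2}: haulage cost 441 + fixed 558 = 999.
Compare {D2}: haulage cost 685 + fixed 334 = 1019.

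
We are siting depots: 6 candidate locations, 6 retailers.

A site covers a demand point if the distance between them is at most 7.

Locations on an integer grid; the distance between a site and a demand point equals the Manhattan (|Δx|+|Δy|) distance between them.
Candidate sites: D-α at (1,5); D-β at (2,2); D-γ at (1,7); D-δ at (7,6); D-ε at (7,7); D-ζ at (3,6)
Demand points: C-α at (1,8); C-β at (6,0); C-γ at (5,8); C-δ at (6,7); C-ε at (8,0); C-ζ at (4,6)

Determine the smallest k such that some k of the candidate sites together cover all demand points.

Coverage sets (demand points within 7 of each site):
  D-α: {C-α, C-γ, C-δ, C-ζ}
  D-β: {C-α, C-β, C-ζ}
  D-γ: {C-α, C-γ, C-δ, C-ζ}
  D-δ: {C-β, C-γ, C-δ, C-ε, C-ζ}
  D-ε: {C-α, C-γ, C-δ, C-ζ}
  D-ζ: {C-α, C-γ, C-δ, C-ζ}
No single site covers all 6 demand points.
But {D-α, D-δ} covers everything, so the minimum is 2.

2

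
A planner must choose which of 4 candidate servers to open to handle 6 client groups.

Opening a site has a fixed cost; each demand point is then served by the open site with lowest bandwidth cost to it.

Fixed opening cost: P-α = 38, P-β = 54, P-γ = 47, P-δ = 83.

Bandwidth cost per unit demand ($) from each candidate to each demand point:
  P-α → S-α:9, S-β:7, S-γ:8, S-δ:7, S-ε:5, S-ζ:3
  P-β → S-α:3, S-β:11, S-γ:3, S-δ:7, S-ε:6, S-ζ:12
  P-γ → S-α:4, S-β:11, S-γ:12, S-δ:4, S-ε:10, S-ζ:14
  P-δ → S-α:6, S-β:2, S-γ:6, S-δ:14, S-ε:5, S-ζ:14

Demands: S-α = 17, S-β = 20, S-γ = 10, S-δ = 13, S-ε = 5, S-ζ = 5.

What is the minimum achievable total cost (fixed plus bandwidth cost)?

427

Open {P-α, P-β, P-δ}: assign each demand point to its cheapest open site.
  S-α→P-β 17×3=51, S-β→P-δ 20×2=40, S-γ→P-β 10×3=30, S-δ→P-α 13×7=91, S-ε→P-α 5×5=25, S-ζ→P-α 5×3=15
  bandwidth cost 252, fixed 175 → total 427.
Compare {P-α, P-γ, P-δ}: bandwidth cost 260 + fixed 168 = 428.
Compare {P-β, P-δ}: bandwidth cost 297 + fixed 137 = 434.
Compare {P-α, P-β, P-γ, P-δ}: bandwidth cost 213 + fixed 222 = 435.
All other subsets cost ≥ 428. Minimum total cost: 427.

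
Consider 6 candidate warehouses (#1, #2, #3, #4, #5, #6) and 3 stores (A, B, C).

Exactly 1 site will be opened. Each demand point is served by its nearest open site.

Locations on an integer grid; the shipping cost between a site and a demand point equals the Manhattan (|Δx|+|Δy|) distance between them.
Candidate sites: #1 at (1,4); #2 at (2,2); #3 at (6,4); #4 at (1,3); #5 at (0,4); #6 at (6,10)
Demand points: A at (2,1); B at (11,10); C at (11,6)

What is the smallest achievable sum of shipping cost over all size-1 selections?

25

Open {#3}.
  A→#3 7, B→#3 11, C→#3 7  ⇒ total 25.
Compare {#6}: total 27.
Compare {#2}: total 31.
No size-1 selection does better; minimum is 25.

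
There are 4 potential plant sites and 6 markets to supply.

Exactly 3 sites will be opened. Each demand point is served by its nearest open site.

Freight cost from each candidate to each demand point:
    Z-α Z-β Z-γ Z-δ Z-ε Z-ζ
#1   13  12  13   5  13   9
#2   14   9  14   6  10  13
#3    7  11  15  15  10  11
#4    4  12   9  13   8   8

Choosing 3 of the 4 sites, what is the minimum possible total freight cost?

43

Open {#1, #2, #4}.
  Z-α→#4 4, Z-β→#2 9, Z-γ→#4 9, Z-δ→#1 5, Z-ε→#4 8, Z-ζ→#4 8  ⇒ total 43.
Compare {#2, #3, #4}: total 44.
Compare {#1, #3, #4}: total 45.
No size-3 selection does better; minimum is 43.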